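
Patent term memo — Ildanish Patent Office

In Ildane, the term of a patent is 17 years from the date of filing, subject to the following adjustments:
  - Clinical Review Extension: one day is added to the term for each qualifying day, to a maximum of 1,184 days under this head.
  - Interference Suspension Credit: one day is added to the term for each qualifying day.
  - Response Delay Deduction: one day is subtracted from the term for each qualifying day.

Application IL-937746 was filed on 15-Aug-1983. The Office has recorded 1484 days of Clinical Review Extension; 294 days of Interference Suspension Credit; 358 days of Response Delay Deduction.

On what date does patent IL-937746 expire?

2003-09-09

Base term: filing date + 17 years → 15 August 2000.
Clinical Review Extension: 1484 days claimed exceeds the 1184-day cap, so +1184 days → 12 November 2003.
Interference Suspension Credit: +294 days → 1 September 2004.
Response Delay Deduction: −358 days → 9 September 2003.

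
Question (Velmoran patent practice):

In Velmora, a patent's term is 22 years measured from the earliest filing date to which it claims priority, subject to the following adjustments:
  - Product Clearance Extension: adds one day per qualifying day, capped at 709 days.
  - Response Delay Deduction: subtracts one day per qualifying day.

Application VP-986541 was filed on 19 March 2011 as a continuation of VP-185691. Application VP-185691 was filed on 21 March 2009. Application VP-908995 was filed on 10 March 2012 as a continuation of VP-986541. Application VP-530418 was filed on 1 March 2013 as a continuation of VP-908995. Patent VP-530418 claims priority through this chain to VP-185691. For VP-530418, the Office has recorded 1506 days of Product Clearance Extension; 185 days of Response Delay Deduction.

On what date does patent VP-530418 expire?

Earliest priority filing: 21 March 2009.
Base term: 21 March 2009 + 22 years → 21 March 2031.
Product Clearance Extension: 1506 days claimed exceeds the 709-day cap, so +709 days → 27 February 2033.
Response Delay Deduction: −185 days → 26 August 2032.

2032-08-26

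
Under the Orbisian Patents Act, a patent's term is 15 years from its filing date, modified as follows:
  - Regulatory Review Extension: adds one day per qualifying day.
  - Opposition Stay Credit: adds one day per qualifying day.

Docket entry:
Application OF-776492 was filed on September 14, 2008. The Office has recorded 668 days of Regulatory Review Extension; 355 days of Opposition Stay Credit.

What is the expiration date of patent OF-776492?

Base term: filing date + 15 years → 14 September 2023.
Regulatory Review Extension: +668 days → 13 July 2025.
Opposition Stay Credit: +355 days → 3 July 2026.

July 3, 2026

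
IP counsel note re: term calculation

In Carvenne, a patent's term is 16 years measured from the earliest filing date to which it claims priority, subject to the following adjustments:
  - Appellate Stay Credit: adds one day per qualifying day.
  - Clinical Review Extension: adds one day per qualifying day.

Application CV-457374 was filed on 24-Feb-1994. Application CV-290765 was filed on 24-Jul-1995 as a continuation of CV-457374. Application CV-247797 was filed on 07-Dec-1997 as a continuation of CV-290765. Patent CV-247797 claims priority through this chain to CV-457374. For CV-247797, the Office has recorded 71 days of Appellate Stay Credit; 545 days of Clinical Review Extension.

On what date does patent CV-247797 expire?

November 2, 2011

Earliest priority filing: 24 February 1994.
Base term: 24 February 1994 + 16 years → 24 February 2010.
Appellate Stay Credit: +71 days → 6 May 2010.
Clinical Review Extension: +545 days → 2 November 2011.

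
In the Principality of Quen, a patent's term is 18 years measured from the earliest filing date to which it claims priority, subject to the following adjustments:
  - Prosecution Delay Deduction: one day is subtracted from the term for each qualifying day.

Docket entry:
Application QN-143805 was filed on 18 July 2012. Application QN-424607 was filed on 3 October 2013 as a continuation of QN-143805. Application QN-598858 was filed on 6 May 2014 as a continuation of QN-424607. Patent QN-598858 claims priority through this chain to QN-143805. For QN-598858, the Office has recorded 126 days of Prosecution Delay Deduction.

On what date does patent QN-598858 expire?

Earliest priority filing: 18 July 2012.
Base term: 18 July 2012 + 18 years → 18 July 2030.
Prosecution Delay Deduction: −126 days → 14 March 2030.

2030-03-14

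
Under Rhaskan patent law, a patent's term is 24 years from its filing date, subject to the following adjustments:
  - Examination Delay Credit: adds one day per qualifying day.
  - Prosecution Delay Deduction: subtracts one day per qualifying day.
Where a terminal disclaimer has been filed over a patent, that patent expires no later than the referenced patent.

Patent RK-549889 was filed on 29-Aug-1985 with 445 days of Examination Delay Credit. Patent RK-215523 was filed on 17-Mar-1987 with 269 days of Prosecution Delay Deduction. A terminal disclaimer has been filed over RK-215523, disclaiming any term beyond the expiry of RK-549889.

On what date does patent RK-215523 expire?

Natural term of RK-215523:
  Base: filing + 24 years → 17 March 2011.
  Prosecution Delay Deduction: −269 days → 21 June 2010.
Expiry of referenced patent RK-549889:
  Base: filing + 24 years → 29 August 2009.
  Examination Delay Credit: +445 days → 17 November 2010.
Terminal disclaimer: RK-215523 expires on the earlier of 21 June 2010 and 17 November 2010.

June 21, 2010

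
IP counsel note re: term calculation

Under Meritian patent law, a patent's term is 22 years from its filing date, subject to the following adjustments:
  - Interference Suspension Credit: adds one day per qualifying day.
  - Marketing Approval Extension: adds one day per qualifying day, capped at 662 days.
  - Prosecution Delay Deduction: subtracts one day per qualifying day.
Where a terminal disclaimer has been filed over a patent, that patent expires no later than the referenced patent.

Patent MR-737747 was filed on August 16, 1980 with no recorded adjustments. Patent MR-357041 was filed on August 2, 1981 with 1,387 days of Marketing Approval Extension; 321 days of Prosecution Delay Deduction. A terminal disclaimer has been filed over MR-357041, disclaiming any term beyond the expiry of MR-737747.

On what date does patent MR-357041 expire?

2002-08-16

Natural term of MR-357041:
  Base: filing + 22 years → 2 August 2003.
  Marketing Approval Extension: 1387 days claimed exceeds the 662-day cap, so +662 days → 25 May 2005.
  Prosecution Delay Deduction: −321 days → 8 July 2004.
Expiry of referenced patent MR-737747:
  Base: filing + 22 years → 16 August 2002.
Terminal disclaimer: MR-357041 expires on the earlier of 8 July 2004 and 16 August 2002.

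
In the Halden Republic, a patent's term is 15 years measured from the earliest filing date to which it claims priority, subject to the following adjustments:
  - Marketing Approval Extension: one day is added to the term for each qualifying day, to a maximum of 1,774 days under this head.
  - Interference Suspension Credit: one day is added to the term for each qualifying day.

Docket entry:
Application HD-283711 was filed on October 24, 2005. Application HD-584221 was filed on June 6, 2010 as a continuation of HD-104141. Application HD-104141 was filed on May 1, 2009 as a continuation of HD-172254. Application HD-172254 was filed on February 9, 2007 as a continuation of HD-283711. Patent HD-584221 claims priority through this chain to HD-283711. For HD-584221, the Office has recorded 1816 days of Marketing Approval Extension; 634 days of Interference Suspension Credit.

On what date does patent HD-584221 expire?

Earliest priority filing: 24 October 2005.
Base term: 24 October 2005 + 15 years → 24 October 2020.
Marketing Approval Extension: 1816 days claimed exceeds the 1774-day cap, so +1774 days → 2 September 2025.
Interference Suspension Credit: +634 days → 29 May 2027.

May 29, 2027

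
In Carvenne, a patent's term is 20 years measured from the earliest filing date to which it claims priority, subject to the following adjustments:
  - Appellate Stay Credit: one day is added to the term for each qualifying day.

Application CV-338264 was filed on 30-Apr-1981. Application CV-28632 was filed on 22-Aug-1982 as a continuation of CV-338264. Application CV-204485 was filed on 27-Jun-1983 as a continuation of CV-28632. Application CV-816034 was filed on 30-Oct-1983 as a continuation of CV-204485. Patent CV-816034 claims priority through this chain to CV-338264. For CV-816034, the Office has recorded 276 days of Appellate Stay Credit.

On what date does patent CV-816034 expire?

Earliest priority filing: 30 April 1981.
Base term: 30 April 1981 + 20 years → 30 April 2001.
Appellate Stay Credit: +276 days → 31 January 2002.

January 31, 2002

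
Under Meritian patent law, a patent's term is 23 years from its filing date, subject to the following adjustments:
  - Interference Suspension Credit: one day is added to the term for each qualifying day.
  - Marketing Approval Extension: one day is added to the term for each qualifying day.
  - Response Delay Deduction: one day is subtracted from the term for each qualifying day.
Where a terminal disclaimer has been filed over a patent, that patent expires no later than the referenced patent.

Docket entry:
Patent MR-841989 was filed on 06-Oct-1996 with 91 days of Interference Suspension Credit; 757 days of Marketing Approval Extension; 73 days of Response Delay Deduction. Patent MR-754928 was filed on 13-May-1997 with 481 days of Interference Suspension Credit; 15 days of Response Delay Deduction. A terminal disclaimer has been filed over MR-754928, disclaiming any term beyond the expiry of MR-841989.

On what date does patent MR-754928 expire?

Natural term of MR-754928:
  Base: filing + 23 years → 13 May 2020.
  Interference Suspension Credit: +481 days → 6 September 2021.
  Response Delay Deduction: −15 days → 22 August 2021.
Expiry of referenced patent MR-841989:
  Base: filing + 23 years → 6 October 2019.
  Interference Suspension Credit: +91 days → 5 January 2020.
  Marketing Approval Extension: +757 days → 31 January 2022.
  Response Delay Deduction: −73 days → 19 November 2021.
Terminal disclaimer: MR-754928 expires on the earlier of 22 August 2021 and 19 November 2021.

2021-08-22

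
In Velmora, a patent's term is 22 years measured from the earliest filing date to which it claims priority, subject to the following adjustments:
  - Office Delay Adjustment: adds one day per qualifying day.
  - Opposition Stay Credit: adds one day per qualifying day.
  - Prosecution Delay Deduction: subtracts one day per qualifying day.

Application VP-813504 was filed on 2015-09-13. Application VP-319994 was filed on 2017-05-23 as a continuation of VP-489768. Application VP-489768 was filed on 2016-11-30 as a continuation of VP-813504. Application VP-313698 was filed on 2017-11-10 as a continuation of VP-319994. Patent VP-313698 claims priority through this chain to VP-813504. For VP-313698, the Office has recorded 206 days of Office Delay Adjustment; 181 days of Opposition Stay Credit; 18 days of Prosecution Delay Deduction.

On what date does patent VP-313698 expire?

2038-09-17

Earliest priority filing: 13 September 2015.
Base term: 13 September 2015 + 22 years → 13 September 2037.
Office Delay Adjustment: +206 days → 7 April 2038.
Opposition Stay Credit: +181 days → 5 October 2038.
Prosecution Delay Deduction: −18 days → 17 September 2038.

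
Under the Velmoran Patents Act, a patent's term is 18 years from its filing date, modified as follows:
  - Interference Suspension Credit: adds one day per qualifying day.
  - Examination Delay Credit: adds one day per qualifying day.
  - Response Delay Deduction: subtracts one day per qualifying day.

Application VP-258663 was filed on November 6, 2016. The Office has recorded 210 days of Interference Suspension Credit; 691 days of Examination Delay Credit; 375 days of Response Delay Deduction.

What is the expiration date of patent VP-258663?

2036-04-15

Base term: filing date + 18 years → 6 November 2034.
Interference Suspension Credit: +210 days → 4 June 2035.
Examination Delay Credit: +691 days → 25 April 2037.
Response Delay Deduction: −375 days → 15 April 2036.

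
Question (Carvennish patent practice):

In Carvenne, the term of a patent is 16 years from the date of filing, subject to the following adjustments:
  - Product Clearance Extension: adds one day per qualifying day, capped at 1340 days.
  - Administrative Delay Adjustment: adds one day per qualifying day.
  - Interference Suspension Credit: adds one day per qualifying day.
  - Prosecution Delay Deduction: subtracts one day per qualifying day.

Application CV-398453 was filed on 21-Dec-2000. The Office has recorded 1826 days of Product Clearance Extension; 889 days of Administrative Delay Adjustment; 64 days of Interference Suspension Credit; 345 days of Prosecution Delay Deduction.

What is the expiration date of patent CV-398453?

2022-04-22

Base term: filing date + 16 years → 21 December 2016.
Product Clearance Extension: 1826 days claimed exceeds the 1340-day cap, so +1340 days → 22 August 2020.
Administrative Delay Adjustment: +889 days → 28 January 2023.
Interference Suspension Credit: +64 days → 2 April 2023.
Prosecution Delay Deduction: −345 days → 22 April 2022.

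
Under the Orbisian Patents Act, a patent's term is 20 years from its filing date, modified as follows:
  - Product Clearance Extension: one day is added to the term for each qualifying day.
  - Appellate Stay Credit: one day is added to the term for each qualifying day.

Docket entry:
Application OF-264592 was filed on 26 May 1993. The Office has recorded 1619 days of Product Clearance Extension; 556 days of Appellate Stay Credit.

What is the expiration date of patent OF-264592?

May 10, 2019

Base term: filing date + 20 years → 26 May 2013.
Product Clearance Extension: +1619 days → 31 October 2017.
Appellate Stay Credit: +556 days → 10 May 2019.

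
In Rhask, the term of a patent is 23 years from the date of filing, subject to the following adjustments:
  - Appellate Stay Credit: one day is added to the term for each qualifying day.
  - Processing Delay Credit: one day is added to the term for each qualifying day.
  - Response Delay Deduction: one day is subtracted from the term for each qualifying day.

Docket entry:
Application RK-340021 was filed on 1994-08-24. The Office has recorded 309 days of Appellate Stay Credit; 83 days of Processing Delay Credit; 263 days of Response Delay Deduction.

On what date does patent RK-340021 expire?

2017-12-31

Base term: filing date + 23 years → 24 August 2017.
Appellate Stay Credit: +309 days → 29 June 2018.
Processing Delay Credit: +83 days → 20 September 2018.
Response Delay Deduction: −263 days → 31 December 2017.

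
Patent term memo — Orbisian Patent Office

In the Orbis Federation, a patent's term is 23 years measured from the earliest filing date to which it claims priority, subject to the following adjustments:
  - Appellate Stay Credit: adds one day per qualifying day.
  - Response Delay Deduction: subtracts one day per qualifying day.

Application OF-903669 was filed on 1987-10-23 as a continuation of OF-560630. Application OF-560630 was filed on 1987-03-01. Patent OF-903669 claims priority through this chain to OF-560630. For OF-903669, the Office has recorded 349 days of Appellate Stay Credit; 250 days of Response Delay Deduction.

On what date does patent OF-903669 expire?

Earliest priority filing: 1 March 1987.
Base term: 1 March 1987 + 23 years → 1 March 2010.
Appellate Stay Credit: +349 days → 13 February 2011.
Response Delay Deduction: −250 days → 8 June 2010.

2010-06-08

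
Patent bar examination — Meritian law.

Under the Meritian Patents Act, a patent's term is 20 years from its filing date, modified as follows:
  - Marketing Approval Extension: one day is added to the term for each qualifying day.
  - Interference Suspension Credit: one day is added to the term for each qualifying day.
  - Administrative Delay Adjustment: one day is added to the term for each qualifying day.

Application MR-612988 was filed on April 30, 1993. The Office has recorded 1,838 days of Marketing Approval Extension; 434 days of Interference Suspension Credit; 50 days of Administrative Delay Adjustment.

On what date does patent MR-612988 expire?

September 8, 2019

Base term: filing date + 20 years → 30 April 2013.
Marketing Approval Extension: +1838 days → 12 May 2018.
Interference Suspension Credit: +434 days → 20 July 2019.
Administrative Delay Adjustment: +50 days → 8 September 2019.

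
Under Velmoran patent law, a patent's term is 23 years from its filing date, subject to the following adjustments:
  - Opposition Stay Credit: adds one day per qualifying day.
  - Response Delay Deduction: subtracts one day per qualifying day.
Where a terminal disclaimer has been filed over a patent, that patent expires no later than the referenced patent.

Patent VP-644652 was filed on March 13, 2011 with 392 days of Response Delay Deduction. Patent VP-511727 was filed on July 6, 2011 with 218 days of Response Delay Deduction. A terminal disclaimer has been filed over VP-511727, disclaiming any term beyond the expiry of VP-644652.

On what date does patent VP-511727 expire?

Natural term of VP-511727:
  Base: filing + 23 years → 6 July 2034.
  Response Delay Deduction: −218 days → 30 November 2033.
Expiry of referenced patent VP-644652:
  Base: filing + 23 years → 13 March 2034.
  Response Delay Deduction: −392 days → 14 February 2033.
Terminal disclaimer: VP-511727 expires on the earlier of 30 November 2033 and 14 February 2033.

February 14, 2033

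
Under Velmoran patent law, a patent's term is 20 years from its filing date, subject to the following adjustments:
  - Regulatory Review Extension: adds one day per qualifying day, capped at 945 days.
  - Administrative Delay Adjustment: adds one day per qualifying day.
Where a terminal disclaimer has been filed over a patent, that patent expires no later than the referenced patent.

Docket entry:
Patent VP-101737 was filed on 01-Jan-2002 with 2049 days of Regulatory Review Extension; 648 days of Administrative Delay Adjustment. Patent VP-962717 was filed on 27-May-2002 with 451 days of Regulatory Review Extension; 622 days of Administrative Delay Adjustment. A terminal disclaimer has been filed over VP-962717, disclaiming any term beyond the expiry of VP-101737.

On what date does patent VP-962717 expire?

2025-05-04

Natural term of VP-962717:
  Base: filing + 20 years → 27 May 2022.
  Regulatory Review Extension: 451 days (within the 945-day cap) → +451 days → 21 August 2023.
  Administrative Delay Adjustment: +622 days → 4 May 2025.
Expiry of referenced patent VP-101737:
  Base: filing + 20 years → 1 January 2022.
  Regulatory Review Extension: 2049 days claimed exceeds the 945-day cap, so +945 days → 3 August 2024.
  Administrative Delay Adjustment: +648 days → 13 May 2026.
Terminal disclaimer: VP-962717 expires on the earlier of 4 May 2025 and 13 May 2026.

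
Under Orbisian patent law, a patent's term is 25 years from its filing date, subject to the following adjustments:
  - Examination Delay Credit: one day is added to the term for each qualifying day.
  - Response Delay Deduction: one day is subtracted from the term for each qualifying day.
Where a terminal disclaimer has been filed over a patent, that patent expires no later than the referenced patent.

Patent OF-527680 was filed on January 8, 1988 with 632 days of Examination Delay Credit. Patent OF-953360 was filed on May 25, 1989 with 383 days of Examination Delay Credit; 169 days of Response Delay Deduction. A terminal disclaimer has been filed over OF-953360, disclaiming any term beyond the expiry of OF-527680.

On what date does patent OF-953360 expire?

2014-10-02

Natural term of OF-953360:
  Base: filing + 25 years → 25 May 2014.
  Examination Delay Credit: +383 days → 12 June 2015.
  Response Delay Deduction: −169 days → 25 December 2014.
Expiry of referenced patent OF-527680:
  Base: filing + 25 years → 8 January 2013.
  Examination Delay Credit: +632 days → 2 October 2014.
Terminal disclaimer: OF-953360 expires on the earlier of 25 December 2014 and 2 October 2014.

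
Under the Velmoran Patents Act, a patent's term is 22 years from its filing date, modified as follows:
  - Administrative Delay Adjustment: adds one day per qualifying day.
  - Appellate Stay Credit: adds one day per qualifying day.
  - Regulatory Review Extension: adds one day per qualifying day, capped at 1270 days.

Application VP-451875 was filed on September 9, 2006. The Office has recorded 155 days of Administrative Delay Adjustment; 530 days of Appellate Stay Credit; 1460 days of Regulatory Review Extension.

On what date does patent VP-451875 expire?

Base term: filing date + 22 years → 9 September 2028.
Administrative Delay Adjustment: +155 days → 11 February 2029.
Appellate Stay Credit: +530 days → 26 July 2030.
Regulatory Review Extension: 1460 days claimed exceeds the 1270-day cap, so +1270 days → 16 January 2034.

2034-01-16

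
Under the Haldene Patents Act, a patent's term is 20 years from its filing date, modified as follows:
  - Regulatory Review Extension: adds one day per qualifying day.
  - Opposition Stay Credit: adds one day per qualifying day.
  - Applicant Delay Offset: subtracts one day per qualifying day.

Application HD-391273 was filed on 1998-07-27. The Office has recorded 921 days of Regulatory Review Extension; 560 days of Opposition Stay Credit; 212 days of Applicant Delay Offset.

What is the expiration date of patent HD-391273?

Base term: filing date + 20 years → 27 July 2018.
Regulatory Review Extension: +921 days → 2 February 2021.
Opposition Stay Credit: +560 days → 16 August 2022.
Applicant Delay Offset: −212 days → 16 January 2022.

January 16, 2022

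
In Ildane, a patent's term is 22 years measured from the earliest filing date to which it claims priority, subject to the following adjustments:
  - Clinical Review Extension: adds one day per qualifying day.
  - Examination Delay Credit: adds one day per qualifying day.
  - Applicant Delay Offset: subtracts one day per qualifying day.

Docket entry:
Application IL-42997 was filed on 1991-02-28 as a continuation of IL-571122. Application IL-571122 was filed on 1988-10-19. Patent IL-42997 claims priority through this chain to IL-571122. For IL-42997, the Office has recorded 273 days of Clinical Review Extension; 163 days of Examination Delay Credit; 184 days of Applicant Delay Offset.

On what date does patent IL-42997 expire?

2011-06-28

Earliest priority filing: 19 October 1988.
Base term: 19 October 1988 + 22 years → 19 October 2010.
Clinical Review Extension: +273 days → 19 July 2011.
Examination Delay Credit: +163 days → 29 December 2011.
Applicant Delay Offset: −184 days → 28 June 2011.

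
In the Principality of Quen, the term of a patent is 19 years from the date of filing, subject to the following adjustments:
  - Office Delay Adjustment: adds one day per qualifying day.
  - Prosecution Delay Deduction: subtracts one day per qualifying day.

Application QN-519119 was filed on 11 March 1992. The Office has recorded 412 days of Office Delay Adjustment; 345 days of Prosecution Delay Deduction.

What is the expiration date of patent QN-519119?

Base term: filing date + 19 years → 11 March 2011.
Office Delay Adjustment: +412 days → 26 April 2012.
Prosecution Delay Deduction: −345 days → 17 May 2011.

May 17, 2011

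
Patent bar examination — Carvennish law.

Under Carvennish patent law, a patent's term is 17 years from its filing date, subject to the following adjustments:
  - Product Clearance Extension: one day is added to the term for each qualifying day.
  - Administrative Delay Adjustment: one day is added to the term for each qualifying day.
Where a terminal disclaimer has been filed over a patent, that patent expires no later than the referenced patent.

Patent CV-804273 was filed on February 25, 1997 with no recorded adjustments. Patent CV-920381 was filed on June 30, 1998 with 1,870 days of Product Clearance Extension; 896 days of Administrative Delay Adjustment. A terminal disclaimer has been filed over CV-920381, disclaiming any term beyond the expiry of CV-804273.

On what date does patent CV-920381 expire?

Natural term of CV-920381:
  Base: filing + 17 years → 30 June 2015.
  Product Clearance Extension: +1870 days → 12 August 2020.
  Administrative Delay Adjustment: +896 days → 25 January 2023.
Expiry of referenced patent CV-804273:
  Base: filing + 17 years → 25 February 2014.
Terminal disclaimer: CV-920381 expires on the earlier of 25 January 2023 and 25 February 2014.

2014-02-25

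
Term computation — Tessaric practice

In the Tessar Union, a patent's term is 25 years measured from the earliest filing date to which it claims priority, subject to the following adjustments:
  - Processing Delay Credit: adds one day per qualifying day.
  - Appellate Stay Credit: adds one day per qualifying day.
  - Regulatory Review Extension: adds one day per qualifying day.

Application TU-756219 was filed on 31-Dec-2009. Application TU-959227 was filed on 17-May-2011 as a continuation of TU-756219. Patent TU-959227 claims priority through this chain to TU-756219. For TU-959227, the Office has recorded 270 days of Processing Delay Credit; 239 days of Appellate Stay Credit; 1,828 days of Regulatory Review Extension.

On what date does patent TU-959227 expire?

May 25, 2041

Earliest priority filing: 31 December 2009.
Base term: 31 December 2009 + 25 years → 31 December 2034.
Processing Delay Credit: +270 days → 27 September 2035.
Appellate Stay Credit: +239 days → 23 May 2036.
Regulatory Review Extension: +1828 days → 25 May 2041.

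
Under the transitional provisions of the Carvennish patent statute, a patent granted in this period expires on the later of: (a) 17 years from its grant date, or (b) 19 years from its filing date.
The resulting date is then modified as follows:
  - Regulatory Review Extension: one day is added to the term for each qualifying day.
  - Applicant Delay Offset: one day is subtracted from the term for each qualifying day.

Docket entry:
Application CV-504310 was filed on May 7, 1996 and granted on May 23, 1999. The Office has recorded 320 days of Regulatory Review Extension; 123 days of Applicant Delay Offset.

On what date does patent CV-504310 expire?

(a) grant + 17 years → 23 May 2016.
(b) filing + 19 years → 7 May 2015.
Later of the two: 23 May 2016.
Regulatory Review Extension: +320 days → 8 April 2017.
Applicant Delay Offset: −123 days → 6 December 2016.

December 6, 2016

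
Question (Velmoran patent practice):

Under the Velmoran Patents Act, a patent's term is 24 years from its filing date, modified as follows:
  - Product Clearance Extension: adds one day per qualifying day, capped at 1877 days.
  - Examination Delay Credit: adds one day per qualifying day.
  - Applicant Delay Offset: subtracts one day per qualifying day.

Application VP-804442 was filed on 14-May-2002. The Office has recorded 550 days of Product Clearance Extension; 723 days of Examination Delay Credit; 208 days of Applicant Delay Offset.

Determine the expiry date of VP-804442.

2029-04-13

Base term: filing date + 24 years → 14 May 2026.
Product Clearance Extension: 550 days (within the 1877-day cap) → +550 days → 15 November 2027.
Examination Delay Credit: +723 days → 7 November 2029.
Applicant Delay Offset: −208 days → 13 April 2029.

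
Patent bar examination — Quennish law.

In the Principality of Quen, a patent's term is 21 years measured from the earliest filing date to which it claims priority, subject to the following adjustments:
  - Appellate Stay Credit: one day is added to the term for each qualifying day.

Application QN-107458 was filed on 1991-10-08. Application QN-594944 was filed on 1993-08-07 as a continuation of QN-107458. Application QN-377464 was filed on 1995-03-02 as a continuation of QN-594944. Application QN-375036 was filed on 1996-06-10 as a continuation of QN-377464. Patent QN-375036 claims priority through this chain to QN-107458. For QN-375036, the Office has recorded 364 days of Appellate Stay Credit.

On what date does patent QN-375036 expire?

Earliest priority filing: 8 October 1991.
Base term: 8 October 1991 + 21 years → 8 October 2012.
Appellate Stay Credit: +364 days → 7 October 2013.

2013-10-07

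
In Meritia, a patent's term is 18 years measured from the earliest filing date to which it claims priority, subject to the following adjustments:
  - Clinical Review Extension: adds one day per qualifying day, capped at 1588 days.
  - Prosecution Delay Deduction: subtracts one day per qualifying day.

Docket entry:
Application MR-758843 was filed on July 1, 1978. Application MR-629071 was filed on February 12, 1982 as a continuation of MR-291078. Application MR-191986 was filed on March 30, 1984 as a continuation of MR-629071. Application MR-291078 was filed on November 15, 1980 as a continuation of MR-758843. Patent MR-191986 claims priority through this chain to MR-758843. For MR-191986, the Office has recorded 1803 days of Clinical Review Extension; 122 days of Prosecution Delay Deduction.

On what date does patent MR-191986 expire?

2000-07-06

Earliest priority filing: 1 July 1978.
Base term: 1 July 1978 + 18 years → 1 July 1996.
Clinical Review Extension: 1803 days claimed exceeds the 1588-day cap, so +1588 days → 5 November 2000.
Prosecution Delay Deduction: −122 days → 6 July 2000.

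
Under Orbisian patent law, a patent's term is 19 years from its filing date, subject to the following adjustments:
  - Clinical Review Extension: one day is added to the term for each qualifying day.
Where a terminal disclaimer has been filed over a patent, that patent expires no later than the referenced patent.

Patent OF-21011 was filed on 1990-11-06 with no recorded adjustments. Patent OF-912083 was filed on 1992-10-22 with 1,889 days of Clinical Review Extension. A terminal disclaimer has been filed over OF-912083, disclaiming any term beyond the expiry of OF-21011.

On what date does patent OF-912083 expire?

Natural term of OF-912083:
  Base: filing + 19 years → 22 October 2011.
  Clinical Review Extension: +1889 days → 23 December 2016.
Expiry of referenced patent OF-21011:
  Base: filing + 19 years → 6 November 2009.
Terminal disclaimer: OF-912083 expires on the earlier of 23 December 2016 and 6 November 2009.

2009-11-06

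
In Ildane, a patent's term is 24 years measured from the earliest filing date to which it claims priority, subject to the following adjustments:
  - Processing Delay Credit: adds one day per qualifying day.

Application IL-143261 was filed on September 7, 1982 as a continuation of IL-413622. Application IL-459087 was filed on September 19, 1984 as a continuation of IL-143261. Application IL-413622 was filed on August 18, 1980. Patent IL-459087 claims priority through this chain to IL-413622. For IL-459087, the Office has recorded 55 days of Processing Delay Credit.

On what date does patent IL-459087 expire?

October 12, 2004

Earliest priority filing: 18 August 1980.
Base term: 18 August 1980 + 24 years → 18 August 2004.
Processing Delay Credit: +55 days → 12 October 2004.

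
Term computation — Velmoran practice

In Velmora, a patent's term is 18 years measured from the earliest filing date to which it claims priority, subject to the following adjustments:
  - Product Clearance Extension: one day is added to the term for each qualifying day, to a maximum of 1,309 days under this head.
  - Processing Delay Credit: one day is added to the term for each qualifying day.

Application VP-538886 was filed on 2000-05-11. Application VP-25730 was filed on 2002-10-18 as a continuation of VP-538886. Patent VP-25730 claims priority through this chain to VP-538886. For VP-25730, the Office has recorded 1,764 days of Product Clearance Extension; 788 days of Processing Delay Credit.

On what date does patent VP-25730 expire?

Earliest priority filing: 11 May 2000.
Base term: 11 May 2000 + 18 years → 11 May 2018.
Product Clearance Extension: 1764 days claimed exceeds the 1309-day cap, so +1309 days → 10 December 2021.
Processing Delay Credit: +788 days → 6 February 2024.

February 6, 2024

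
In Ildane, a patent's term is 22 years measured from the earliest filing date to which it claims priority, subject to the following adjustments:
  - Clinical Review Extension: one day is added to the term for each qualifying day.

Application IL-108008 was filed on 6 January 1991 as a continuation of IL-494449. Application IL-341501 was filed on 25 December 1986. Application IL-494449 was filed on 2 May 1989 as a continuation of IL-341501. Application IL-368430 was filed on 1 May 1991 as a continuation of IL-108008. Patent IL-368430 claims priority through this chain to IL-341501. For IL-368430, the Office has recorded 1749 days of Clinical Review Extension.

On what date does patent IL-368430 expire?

2013-10-09

Earliest priority filing: 25 December 1986.
Base term: 25 December 1986 + 22 years → 25 December 2008.
Clinical Review Extension: +1749 days → 9 October 2013.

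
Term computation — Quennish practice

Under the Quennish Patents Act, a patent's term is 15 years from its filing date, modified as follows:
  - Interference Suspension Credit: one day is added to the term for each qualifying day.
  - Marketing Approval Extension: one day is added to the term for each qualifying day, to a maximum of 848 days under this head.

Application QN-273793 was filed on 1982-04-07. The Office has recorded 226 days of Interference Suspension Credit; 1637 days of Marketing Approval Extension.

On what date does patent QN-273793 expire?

2000-03-16

Base term: filing date + 15 years → 7 April 1997.
Interference Suspension Credit: +226 days → 19 November 1997.
Marketing Approval Extension: 1637 days claimed exceeds the 848-day cap, so +848 days → 16 March 2000.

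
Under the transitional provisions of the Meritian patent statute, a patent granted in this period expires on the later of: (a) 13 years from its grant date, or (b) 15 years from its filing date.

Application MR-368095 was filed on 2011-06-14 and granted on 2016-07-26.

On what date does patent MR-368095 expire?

(a) grant + 13 years → 26 July 2029.
(b) filing + 15 years → 14 June 2026.
Later of the two: 26 July 2029.

July 26, 2029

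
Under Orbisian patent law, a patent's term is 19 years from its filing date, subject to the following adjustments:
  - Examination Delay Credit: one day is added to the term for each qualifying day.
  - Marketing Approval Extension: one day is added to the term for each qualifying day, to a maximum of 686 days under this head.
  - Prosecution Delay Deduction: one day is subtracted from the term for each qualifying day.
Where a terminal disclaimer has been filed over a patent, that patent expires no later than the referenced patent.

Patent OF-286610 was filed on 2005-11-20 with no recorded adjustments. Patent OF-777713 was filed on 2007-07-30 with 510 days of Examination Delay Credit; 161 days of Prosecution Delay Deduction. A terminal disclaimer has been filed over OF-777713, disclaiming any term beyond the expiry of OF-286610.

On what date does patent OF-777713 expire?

Natural term of OF-777713:
  Base: filing + 19 years → 30 July 2026.
  Examination Delay Credit: +510 days → 22 December 2027.
  Prosecution Delay Deduction: −161 days → 14 July 2027.
Expiry of referenced patent OF-286610:
  Base: filing + 19 years → 20 November 2024.
Terminal disclaimer: OF-777713 expires on the earlier of 14 July 2027 and 20 November 2024.

2024-11-20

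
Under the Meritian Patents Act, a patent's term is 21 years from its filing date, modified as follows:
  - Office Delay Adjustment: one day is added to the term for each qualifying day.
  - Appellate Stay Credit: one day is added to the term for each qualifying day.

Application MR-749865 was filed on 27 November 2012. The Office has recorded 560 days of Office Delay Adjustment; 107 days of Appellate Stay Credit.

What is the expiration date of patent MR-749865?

September 25, 2035

Base term: filing date + 21 years → 27 November 2033.
Office Delay Adjustment: +560 days → 10 June 2035.
Appellate Stay Credit: +107 days → 25 September 2035.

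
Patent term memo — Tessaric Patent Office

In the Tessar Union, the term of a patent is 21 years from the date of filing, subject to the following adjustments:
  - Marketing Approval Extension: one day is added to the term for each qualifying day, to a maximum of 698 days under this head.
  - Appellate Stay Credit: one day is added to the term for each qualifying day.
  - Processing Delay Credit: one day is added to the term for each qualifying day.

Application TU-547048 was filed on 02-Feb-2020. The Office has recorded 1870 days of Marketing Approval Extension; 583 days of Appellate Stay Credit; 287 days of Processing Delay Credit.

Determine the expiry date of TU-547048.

May 20, 2045

Base term: filing date + 21 years → 2 February 2041.
Marketing Approval Extension: 1870 days claimed exceeds the 698-day cap, so +698 days → 1 January 2043.
Appellate Stay Credit: +583 days → 6 August 2044.
Processing Delay Credit: +287 days → 20 May 2045.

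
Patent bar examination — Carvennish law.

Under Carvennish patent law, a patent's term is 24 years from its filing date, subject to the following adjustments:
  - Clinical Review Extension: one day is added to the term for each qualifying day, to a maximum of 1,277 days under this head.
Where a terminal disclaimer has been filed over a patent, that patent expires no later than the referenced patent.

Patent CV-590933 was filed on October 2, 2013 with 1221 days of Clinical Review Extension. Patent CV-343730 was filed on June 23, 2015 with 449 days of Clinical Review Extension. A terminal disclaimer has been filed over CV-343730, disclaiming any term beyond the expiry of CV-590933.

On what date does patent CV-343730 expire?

2040-09-14

Natural term of CV-343730:
  Base: filing + 24 years → 23 June 2039.
  Clinical Review Extension: 449 days (within the 1277-day cap) → +449 days → 14 September 2040.
Expiry of referenced patent CV-590933:
  Base: filing + 24 years → 2 October 2037.
  Clinical Review Extension: 1221 days (within the 1277-day cap) → +1221 days → 4 February 2041.
Terminal disclaimer: CV-343730 expires on the earlier of 14 September 2040 and 4 February 2041.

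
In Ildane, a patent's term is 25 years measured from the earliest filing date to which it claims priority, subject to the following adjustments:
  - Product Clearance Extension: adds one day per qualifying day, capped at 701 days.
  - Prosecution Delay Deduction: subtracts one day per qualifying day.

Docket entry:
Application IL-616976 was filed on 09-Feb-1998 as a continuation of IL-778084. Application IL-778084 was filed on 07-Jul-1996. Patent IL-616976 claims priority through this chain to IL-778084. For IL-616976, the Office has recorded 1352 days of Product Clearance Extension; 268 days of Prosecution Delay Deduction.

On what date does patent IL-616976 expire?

2022-09-13

Earliest priority filing: 7 July 1996.
Base term: 7 July 1996 + 25 years → 7 July 2021.
Product Clearance Extension: 1352 days claimed exceeds the 701-day cap, so +701 days → 8 June 2023.
Prosecution Delay Deduction: −268 days → 13 September 2022.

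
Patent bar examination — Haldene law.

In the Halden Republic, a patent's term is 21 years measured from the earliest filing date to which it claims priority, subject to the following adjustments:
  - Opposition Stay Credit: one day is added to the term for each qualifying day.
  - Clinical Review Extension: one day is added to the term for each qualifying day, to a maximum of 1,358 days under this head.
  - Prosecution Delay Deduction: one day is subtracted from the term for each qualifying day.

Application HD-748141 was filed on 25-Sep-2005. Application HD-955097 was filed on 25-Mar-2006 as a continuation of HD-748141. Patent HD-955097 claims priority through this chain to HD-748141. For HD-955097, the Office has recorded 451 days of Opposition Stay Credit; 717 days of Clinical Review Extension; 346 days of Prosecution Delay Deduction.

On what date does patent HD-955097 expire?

2028-12-25

Earliest priority filing: 25 September 2005.
Base term: 25 September 2005 + 21 years → 25 September 2026.
Opposition Stay Credit: +451 days → 20 December 2027.
Clinical Review Extension: 717 days (within the 1358-day cap) → +717 days → 6 December 2029.
Prosecution Delay Deduction: −346 days → 25 December 2028.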